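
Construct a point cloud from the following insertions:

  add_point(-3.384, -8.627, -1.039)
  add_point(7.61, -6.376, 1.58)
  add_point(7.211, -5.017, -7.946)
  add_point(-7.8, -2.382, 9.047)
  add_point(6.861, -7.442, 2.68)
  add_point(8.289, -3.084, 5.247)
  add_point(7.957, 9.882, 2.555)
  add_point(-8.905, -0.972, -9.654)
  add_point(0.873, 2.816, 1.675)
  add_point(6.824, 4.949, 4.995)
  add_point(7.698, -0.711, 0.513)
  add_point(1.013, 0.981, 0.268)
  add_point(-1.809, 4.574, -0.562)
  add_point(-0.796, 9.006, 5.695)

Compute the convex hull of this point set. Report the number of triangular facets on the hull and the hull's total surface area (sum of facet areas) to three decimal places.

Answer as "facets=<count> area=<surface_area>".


facets=16 area=980.382

Points on the hull: [0, 1, 2, 3, 4, 5, 6, 7, 9, 13] (10 of 14).

Facet areas (half cross-product norm):
  f1: (p2, p6, p7) → 151.6050
  f2: (p2, p6, p5) → 88.4377
  f3: (p13, p6, p7) → 92.1715
  f4: (p13, p3, p7) → 124.5079
  f5: (p0, p3, p7) → 80.5433
  f6: (p0, p2, p7) → 82.8086
  f7: (p9, p3, p5) → 66.0949
  f8: (p9, p13, p3) → 59.4988
  f9: (p9, p6, p5) → 12.4349
  f10: (p9, p13, p6) → 23.8473
  f11: (p4, p0, p2) → 57.4459
  f12: (p4, p3, p5) → 43.1828
  f13: (p4, p0, p3) → 69.3877
  f14: (p1, p2, p5) → 18.3771
  f15: (p1, p4, p5) → 4.2410
  f16: (p1, p4, p2) → 5.7974
Σ area = 980.382

Euler characteristic 10−24+16 = 2 ✓


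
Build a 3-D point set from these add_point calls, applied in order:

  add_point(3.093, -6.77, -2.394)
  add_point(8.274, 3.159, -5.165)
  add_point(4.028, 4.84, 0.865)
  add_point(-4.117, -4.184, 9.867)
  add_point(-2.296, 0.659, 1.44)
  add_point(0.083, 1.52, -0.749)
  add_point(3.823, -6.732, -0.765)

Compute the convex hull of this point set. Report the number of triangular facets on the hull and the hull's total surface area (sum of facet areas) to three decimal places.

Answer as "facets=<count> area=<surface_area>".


facets=10 area=304.929

Extreme-point indices: [0, 1, 2, 3, 4, 5, 6] — 7 of 7 on the boundary.

Triangle areas on the boundary:
  f1: (p4, p0, p3) → 49.0821
  f2: (p4, p2, p3) → 32.8333
  f3: (p6, p0, p3) → 10.5714
  f4: (p6, p0, p1) → 10.2982
  f5: (p6, p2, p3) → 75.6632
  f6: (p6, p2, p1) → 41.8598
  f7: (p5, p2, p1) → 20.4210
  f8: (p5, p4, p2) → 7.9190
  f9: (p5, p0, p1) → 41.3827
  f10: (p5, p4, p0) → 14.8977
Σ area = 304.929

Euler characteristic 7−15+10 = 2 ✓


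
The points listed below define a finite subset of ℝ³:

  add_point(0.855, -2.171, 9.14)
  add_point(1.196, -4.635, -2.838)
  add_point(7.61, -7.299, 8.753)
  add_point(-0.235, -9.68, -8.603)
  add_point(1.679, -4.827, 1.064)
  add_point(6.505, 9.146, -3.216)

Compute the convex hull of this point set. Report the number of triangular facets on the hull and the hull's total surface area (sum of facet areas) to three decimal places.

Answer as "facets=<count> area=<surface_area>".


facets=4 area=486.747

4 of the 6 inputs are extreme points: [0, 2, 3, 5].

Per-facet area ½‖(b−a)×(c−a)‖:
  f1: (p5, p2, p3) → 174.2532
  f2: (p0, p2, p3) → 79.6798
  f3: (p0, p5, p3) → 158.1338
  f4: (p0, p5, p2) → 74.6798
Σ area = 486.747

Euler characteristic 4−6+4 = 2 ✓


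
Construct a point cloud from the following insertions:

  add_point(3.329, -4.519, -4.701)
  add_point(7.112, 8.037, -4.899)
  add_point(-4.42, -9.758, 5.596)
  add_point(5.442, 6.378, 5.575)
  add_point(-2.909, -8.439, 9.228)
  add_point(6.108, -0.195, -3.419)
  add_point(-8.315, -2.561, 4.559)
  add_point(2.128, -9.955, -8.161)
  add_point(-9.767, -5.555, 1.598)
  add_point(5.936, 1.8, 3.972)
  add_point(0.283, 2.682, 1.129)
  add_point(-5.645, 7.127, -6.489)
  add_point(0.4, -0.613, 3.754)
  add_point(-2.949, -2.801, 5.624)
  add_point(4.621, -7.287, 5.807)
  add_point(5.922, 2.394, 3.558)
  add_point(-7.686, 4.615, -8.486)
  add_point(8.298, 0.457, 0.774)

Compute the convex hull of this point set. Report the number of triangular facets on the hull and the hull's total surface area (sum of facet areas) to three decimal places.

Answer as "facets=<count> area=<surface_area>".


Hull vertices (11/18): indices [1, 2, 3, 4, 6, 7, 8, 11, 14, 16, 17].

Per-facet area ½‖(b−a)×(c−a)‖:
  f1: (p7, p16, p8) → 108.9587
  f2: (p14, p7, p17) → 68.8476
  f3: (p14, p3, p17) → 40.0724
  f4: (p2, p7, p8) → 59.3360
  f5: (p2, p14, p7) → 65.7468
  f6: (p1, p7, p16) → 128.3243
  f7: (p1, p3, p17) → 37.3857
  f8: (p1, p7, p17) → 71.0059
  f9: (p6, p16, p8) → 32.1805
  f10: (p4, p14, p3) → 56.0262
  f11: (p4, p2, p14) → 17.3216
  f12: (p4, p6, p3) → 74.8596
  f13: (p4, p2, p8) → 13.9687
  f14: (p4, p6, p8) → 20.5012
  f15: (p11, p1, p16) → 18.7768
  f16: (p11, p1, p3) → 69.1087
  f17: (p11, p6, p16) → 28.1355
  f18: (p11, p6, p3) → 109.1982
Σ area = 1019.754

Check V−E+F: 11 − 27 + 18 = 2.

facets=18 area=1019.754


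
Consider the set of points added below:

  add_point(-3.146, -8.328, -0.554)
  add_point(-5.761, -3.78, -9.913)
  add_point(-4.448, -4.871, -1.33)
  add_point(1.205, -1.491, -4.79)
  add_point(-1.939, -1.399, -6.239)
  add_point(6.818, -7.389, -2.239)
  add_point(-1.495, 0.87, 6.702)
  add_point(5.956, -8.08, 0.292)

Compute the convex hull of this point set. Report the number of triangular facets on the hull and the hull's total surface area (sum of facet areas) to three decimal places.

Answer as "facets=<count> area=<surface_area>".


facets=12 area=337.179

Hull vertices (8/8): indices [0, 1, 2, 3, 4, 5, 6, 7].

Per-facet area ½‖(b−a)×(c−a)‖:
  f1: (p0, p5, p1) → 54.3616
  f2: (p3, p5, p1) → 32.8993
  f3: (p3, p6, p5) → 51.3586
  f4: (p2, p6, p1) → 30.4270
  f5: (p2, p0, p1) → 15.3602
  f6: (p2, p0, p6) → 18.8256
  f7: (p7, p6, p5) → 16.4063
  f8: (p7, p0, p5) → 12.2803
  f9: (p7, p0, p6) → 52.8104
  f10: (p4, p6, p1) → 26.6965
  f11: (p4, p3, p1) → 5.2899
  f12: (p4, p3, p6) → 20.4633
Σ area = 337.179

Check V−E+F: 8 − 18 + 12 = 2.


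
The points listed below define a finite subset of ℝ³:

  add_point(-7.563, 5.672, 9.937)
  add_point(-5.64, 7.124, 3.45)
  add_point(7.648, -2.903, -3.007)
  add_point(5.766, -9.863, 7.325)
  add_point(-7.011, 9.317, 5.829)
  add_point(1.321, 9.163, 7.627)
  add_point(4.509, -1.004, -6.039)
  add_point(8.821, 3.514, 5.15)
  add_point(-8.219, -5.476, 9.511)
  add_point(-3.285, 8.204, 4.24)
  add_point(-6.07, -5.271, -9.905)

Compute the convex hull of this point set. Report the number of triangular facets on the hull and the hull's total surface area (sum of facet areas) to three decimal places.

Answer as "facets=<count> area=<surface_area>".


facets=16 area=1028.302

Points on the hull: [0, 2, 3, 4, 5, 6, 7, 8, 9, 10] (10 of 11).

Per-facet area ½‖(b−a)×(c−a)‖:
  f1: (p10, p4, p8) → 144.3081
  f2: (p3, p10, p8) → 140.2533
  f3: (p0, p4, p8) → 23.7942
  f4: (p0, p3, p8) → 80.2696
  f5: (p9, p10, p4) → 39.1715
  f6: (p2, p3, p7) → 63.0812
  f7: (p2, p3, p10) → 96.7920
  f8: (p5, p0, p4) → 23.4683
  f9: (p5, p9, p4) → 10.9349
  f10: (p5, p3, p7) → 63.1780
  f11: (p5, p0, p3) → 95.0521
  f12: (p6, p9, p10) → 95.4309
  f13: (p6, p2, p10) → 21.9659
  f14: (p6, p5, p9) → 45.7758
  f15: (p6, p2, p7) → 23.4937
  f16: (p6, p5, p7) → 61.3326
Σ area = 1028.302

Euler characteristic 10−24+16 = 2 ✓


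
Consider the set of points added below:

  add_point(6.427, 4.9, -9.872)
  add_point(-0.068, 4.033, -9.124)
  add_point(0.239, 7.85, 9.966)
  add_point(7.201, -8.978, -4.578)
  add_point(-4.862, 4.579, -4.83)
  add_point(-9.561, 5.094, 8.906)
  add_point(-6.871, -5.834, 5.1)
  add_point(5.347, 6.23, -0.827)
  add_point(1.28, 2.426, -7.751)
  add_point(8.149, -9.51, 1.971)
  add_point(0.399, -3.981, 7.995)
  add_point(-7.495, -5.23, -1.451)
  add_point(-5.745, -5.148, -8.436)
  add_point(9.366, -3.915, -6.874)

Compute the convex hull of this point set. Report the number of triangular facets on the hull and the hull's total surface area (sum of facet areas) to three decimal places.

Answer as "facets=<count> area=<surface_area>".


facets=22 area=1107.327

13 of the 14 inputs are extreme points: [0, 1, 2, 3, 4, 5, 6, 7, 9, 10, 11, 12, 13].

Facet areas (half cross-product norm):
  f1: (p10, p2, p5) → 59.1093
  f2: (p10, p9, p2) → 54.9893
  f3: (p3, p9, p13) → 18.1854
  f4: (p7, p0, p13) → 44.5243
  f5: (p7, p0, p2) → 17.4565
  f6: (p7, p9, p13) → 65.7198
  f7: (p7, p9, p2) → 97.6711
  f8: (p4, p2, p5) → 72.8052
  f9: (p4, p0, p2) → 98.5515
  f10: (p6, p10, p9) → 42.9721
  f11: (p6, p3, p9) → 52.3235
  f12: (p6, p3, p11) → 50.9657
  f13: (p6, p11, p5) → 38.3612
  f14: (p6, p10, p5) → 47.4083
  f15: (p12, p3, p11) → 50.5049
  f16: (p12, p0, p13) → 71.9100
  f17: (p12, p3, p13) → 41.8842
  f18: (p12, p11, p5) → 37.6488
  f19: (p12, p4, p5) → 71.3005
  f20: (p1, p4, p0) → 12.9138
  f21: (p1, p12, p0) → 27.5337
  f22: (p1, p12, p4) → 32.5881
Σ area = 1107.327

Euler characteristic 13−33+22 = 2 ✓


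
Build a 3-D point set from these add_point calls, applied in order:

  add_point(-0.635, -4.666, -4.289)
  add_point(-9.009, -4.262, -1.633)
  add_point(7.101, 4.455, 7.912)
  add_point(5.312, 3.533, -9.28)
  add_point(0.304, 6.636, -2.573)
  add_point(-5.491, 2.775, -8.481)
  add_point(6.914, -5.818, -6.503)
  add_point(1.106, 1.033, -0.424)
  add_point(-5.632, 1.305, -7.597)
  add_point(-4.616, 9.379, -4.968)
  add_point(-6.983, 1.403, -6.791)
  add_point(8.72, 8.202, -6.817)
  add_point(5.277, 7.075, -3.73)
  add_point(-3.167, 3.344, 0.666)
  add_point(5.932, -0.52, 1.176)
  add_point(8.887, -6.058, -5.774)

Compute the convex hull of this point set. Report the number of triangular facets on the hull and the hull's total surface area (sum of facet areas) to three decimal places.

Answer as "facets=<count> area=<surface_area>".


facets=18 area=790.695

11 of the 16 inputs are extreme points: [1, 2, 3, 5, 6, 8, 9, 10, 11, 13, 15].

Triangle areas on the boundary:
  f1: (p2, p15, p1) → 150.8140
  f2: (p11, p2, p15) → 103.7642
  f3: (p11, p2, p9) → 100.8662
  f4: (p13, p9, p1) → 39.4799
  f5: (p13, p2, p1) → 45.3893
  f6: (p13, p2, p9) → 46.8589
  f7: (p6, p15, p1) → 10.6771
  f8: (p10, p9, p1) → 26.9692
  f9: (p10, p5, p9) → 9.6877
  f10: (p8, p6, p1) → 63.8482
  f11: (p8, p6, p5) → 11.4740
  f12: (p8, p10, p1) → 5.3815
  f13: (p8, p10, p5) → 1.3023
  f14: (p3, p6, p5) → 53.5230
  f15: (p3, p11, p9) → 38.5943
  f16: (p3, p5, p9) → 40.4737
  f17: (p3, p11, p15) → 31.8097
  f18: (p3, p6, p15) → 9.7821
Σ area = 790.695

Euler: V−E+F = 11−27+18 = 2.


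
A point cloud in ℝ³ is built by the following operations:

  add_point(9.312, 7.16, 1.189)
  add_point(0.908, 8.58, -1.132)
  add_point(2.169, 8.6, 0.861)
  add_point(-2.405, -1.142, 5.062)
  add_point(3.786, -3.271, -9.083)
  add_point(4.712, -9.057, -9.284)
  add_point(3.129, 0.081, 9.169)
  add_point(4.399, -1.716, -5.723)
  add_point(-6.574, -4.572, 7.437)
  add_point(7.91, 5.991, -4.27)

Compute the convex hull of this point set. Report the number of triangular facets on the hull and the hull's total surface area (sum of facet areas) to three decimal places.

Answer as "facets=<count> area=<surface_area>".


Points on the hull: [0, 1, 2, 4, 5, 6, 8, 9] (8 of 10).

Area of each hull facet:
  f1: (p6, p5, p8) → 108.5990
  f2: (p6, p5, p0) → 118.6501
  f3: (p6, p2, p8) → 64.5697
  f4: (p6, p2, p0) → 42.1458
  f5: (p1, p2, p8) → 20.1715
  f6: (p1, p2, p0) → 7.1269
  f7: (p4, p5, p8) → 57.2280
  f8: (p4, p1, p8) → 122.1751
  f9: (p9, p1, p0) → 22.7259
  f10: (p9, p4, p1) → 45.1548
  f11: (p9, p5, p0) → 39.4638
  f12: (p9, p4, p5) → 20.9491
Σ area = 668.960

Euler characteristic 8−18+12 = 2 ✓

facets=12 area=668.960


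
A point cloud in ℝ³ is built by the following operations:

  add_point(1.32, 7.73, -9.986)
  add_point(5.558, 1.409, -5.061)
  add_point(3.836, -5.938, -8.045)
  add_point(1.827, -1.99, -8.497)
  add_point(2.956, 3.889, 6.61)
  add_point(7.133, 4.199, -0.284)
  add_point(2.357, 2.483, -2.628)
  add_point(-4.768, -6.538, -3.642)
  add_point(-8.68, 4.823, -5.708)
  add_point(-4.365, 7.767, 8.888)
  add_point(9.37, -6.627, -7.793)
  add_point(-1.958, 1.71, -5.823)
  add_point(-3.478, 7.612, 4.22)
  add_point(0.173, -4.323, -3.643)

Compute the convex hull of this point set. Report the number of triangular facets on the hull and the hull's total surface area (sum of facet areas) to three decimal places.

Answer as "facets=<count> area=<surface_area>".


facets=16 area=797.983

Extreme-point indices: [0, 2, 3, 4, 5, 7, 8, 9, 10, 12] — 10 of 14 on the boundary.

Facet areas (half cross-product norm):
  f1: (p5, p0, p10) → 78.4292
  f2: (p5, p9, p0) → 89.5350
  f3: (p2, p0, p10) → 37.3114
  f4: (p12, p0, p8) → 64.4158
  f5: (p12, p9, p8) → 17.5886
  f6: (p12, p9, p0) → 5.1055
  f7: (p4, p5, p10) → 45.5122
  f8: (p4, p5, p9) → 26.3223
  f9: (p3, p0, p8) → 53.4214
  f10: (p3, p2, p0) → 8.9021
  f11: (p7, p4, p9) → 70.9537
  f12: (p7, p9, p8) → 94.2589
  f13: (p7, p2, p10) → 14.1237
  f14: (p7, p4, p10) → 117.3253
  f15: (p7, p3, p8) → 54.2093
  f16: (p7, p3, p2) → 20.5682
Σ area = 797.983

Euler: V−E+F = 10−24+16 = 2.


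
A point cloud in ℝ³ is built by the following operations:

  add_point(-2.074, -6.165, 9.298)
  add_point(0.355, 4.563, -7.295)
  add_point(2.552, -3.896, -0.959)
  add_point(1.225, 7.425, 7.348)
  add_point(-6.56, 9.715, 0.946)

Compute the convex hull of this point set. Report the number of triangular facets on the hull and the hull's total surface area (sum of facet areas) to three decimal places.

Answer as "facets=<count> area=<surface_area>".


Points on the hull: [0, 1, 2, 3, 4] (5 of 5).

Facet areas (half cross-product norm):
  f1: (p1, p0, p4) → 108.0846
  f2: (p1, p0, p2) → 49.6843
  f3: (p3, p0, p4) → 72.4208
  f4: (p3, p0, p2) → 73.9923
  f5: (p3, p1, p4) → 61.3073
  f6: (p3, p1, p2) → 72.5613
Σ area = 438.051

Check V−E+F: 5 − 9 + 6 = 2.

facets=6 area=438.051


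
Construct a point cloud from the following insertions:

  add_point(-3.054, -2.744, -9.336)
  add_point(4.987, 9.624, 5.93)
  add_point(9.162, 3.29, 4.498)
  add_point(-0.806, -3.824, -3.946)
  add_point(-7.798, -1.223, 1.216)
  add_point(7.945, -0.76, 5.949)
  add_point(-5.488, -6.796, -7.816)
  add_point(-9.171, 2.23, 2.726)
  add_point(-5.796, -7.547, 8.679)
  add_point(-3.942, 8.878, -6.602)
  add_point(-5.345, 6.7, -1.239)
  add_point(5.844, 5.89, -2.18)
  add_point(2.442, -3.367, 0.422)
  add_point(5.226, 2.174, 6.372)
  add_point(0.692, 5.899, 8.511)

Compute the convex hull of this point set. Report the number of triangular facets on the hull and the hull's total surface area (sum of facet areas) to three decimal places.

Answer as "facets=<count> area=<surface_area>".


12 of the 15 inputs are extreme points: [0, 1, 2, 5, 6, 7, 8, 9, 10, 11, 12, 14].

Area of each hull facet:
  f1: (p14, p8, p7) → 69.8624
  f2: (p6, p8, p7) → 83.5524
  f3: (p6, p9, p7) → 85.6902
  f4: (p6, p9, p0) → 21.6279
  f5: (p11, p0, p2) → 49.4227
  f6: (p11, p9, p0) → 64.8607
  f7: (p10, p9, p7) → 10.7605
  f8: (p10, p14, p7) → 39.6423
  f9: (p5, p0, p2) → 42.3273
  f10: (p5, p14, p8) → 72.9838
  f11: (p1, p11, p9) → 49.3188
  f12: (p1, p10, p9) → 37.4304
  f13: (p1, p10, p14) → 35.8707
  f14: (p1, p11, p2) → 28.6622
  f15: (p1, p5, p2) → 14.5717
  f16: (p1, p5, p14) → 31.0942
  f17: (p12, p6, p0) → 27.7754
  f18: (p12, p5, p0) → 20.5754
  f19: (p12, p6, p8) → 73.7251
  f20: (p12, p5, p8) → 50.6694
Σ area = 910.423

Euler characteristic 12−30+20 = 2 ✓

facets=20 area=910.423


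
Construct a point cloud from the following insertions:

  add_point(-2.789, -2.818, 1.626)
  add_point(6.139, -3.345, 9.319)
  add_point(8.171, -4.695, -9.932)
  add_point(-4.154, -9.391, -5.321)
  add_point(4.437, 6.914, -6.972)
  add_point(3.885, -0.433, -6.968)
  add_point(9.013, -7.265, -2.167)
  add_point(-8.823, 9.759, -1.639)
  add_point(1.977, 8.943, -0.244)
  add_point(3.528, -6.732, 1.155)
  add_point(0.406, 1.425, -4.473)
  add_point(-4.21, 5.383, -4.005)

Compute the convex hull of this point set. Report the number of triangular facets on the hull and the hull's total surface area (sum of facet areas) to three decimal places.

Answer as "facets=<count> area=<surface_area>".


Extreme-point indices: [0, 1, 2, 3, 4, 6, 7, 8, 9, 11] — 10 of 12 on the boundary.

Triangle areas on the boundary:
  f1: (p2, p3, p6) → 54.2971
  f2: (p0, p3, p7) → 64.1825
  f3: (p0, p1, p7) → 72.8598
  f4: (p0, p1, p3) → 47.7593
  f5: (p9, p3, p6) → 32.0305
  f6: (p9, p1, p6) → 28.7387
  f7: (p9, p1, p3) → 24.8105
  f8: (p11, p3, p7) → 37.0780
  f9: (p11, p2, p3) → 98.7777
  f10: (p4, p1, p6) → 97.3892
  f11: (p4, p2, p6) → 51.3486
  f12: (p4, p11, p7) → 24.1753
  f13: (p4, p11, p2) → 56.9802
  f14: (p8, p1, p7) → 81.1028
  f15: (p8, p4, p7) → 39.5468
  f16: (p8, p4, p1) → 58.2007
Σ area = 869.278

Euler: V−E+F = 10−24+16 = 2.

facets=16 area=869.278


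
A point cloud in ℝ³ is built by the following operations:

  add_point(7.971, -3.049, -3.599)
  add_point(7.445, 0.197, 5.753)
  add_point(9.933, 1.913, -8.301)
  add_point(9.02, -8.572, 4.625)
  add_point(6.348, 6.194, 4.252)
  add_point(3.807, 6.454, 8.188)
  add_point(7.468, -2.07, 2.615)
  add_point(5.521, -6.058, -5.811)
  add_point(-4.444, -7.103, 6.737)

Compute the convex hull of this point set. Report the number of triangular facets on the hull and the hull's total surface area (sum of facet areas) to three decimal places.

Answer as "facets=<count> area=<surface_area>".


facets=10 area=581.440

7 of the 9 inputs are extreme points: [1, 2, 3, 4, 5, 7, 8].

Area of each hull facet:
  f1: (p5, p2, p8) → 143.7014
  f2: (p5, p3, p8) → 99.9475
  f3: (p7, p2, p8) → 63.2883
  f4: (p7, p3, p8) → 76.0340
  f5: (p7, p3, p2) → 51.0769
  f6: (p4, p5, p2) → 12.2461
  f7: (p1, p5, p3) → 13.1384
  f8: (p1, p4, p5) → 14.7093
  f9: (p1, p3, p2) → 64.5051
  f10: (p1, p4, p2) → 42.7932
Σ area = 581.440

Euler: V−E+F = 7−15+10 = 2.


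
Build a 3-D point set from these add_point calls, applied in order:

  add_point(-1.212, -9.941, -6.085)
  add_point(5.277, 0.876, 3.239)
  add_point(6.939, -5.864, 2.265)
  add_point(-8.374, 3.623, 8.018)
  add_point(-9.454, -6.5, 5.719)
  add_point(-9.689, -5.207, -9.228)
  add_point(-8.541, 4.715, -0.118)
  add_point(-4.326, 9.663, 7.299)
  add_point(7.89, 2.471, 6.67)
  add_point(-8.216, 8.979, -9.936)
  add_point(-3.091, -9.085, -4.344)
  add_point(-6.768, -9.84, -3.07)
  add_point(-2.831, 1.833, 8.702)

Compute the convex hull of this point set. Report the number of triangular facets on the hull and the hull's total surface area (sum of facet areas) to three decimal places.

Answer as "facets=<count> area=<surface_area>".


facets=18 area=1097.201

Points on the hull: [0, 2, 3, 4, 5, 6, 7, 8, 9, 11, 12] (11 of 13).

Triangle areas on the boundary:
  f1: (p7, p9, p8) → 124.4415
  f2: (p0, p9, p5) → 67.0826
  f3: (p12, p7, p8) → 44.0460
  f4: (p12, p4, p8) → 49.1519
  f5: (p6, p9, p5) → 68.5053
  f6: (p6, p4, p5) → 80.4158
  f7: (p2, p9, p8) → 112.5596
  f8: (p2, p0, p9) → 126.7925
  f9: (p2, p4, p8) → 79.3757
  f10: (p11, p4, p5) → 37.2333
  f11: (p11, p0, p5) → 26.0344
  f12: (p11, p2, p4) → 73.5737
  f13: (p11, p2, p0) → 37.8107
  f14: (p3, p12, p7) → 20.6899
  f15: (p3, p12, p4) → 30.1463
  f16: (p3, p6, p4) → 42.6672
  f17: (p3, p7, p9) → 64.4874
  f18: (p3, p6, p9) → 12.1869
Σ area = 1097.201

Euler: V−E+F = 11−27+18 = 2.


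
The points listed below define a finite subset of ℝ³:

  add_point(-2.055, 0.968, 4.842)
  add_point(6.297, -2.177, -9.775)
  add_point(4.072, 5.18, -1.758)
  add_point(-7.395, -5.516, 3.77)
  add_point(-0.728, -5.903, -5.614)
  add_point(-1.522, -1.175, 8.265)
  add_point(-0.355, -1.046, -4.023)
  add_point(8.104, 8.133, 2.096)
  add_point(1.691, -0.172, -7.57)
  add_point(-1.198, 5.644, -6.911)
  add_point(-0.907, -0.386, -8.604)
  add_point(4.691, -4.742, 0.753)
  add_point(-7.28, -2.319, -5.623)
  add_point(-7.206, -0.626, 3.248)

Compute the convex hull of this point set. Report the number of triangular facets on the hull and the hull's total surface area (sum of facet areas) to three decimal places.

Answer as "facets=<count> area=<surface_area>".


Points on the hull: [0, 1, 3, 4, 5, 7, 9, 10, 11, 12, 13] (11 of 14).

Per-facet area ½‖(b−a)×(c−a)‖:
  f1: (p9, p1, p7) → 72.8488
  f2: (p11, p5, p3) → 44.0500
  f3: (p11, p1, p7) → 72.3048
  f4: (p11, p5, p7) → 67.2681
  f5: (p13, p5, p3) → 18.5846
  f6: (p13, p12, p3) → 22.1481
  f7: (p13, p12, p9) → 45.6024
  f8: (p13, p9, p7) → 87.5377
  f9: (p4, p12, p3) → 36.6580
  f10: (p4, p11, p3) → 47.0980
  f11: (p4, p11, p1) → 37.0349
  f12: (p10, p9, p1) → 22.3541
  f13: (p10, p12, p9) → 22.7501
  f14: (p10, p4, p1) → 23.2749
  f15: (p10, p4, p12) → 20.9652
  f16: (p0, p5, p7) → 24.0599
  f17: (p0, p13, p7) → 19.9939
  f18: (p0, p13, p5) → 11.1992
Σ area = 695.733

Euler: V−E+F = 11−27+18 = 2.

facets=18 area=695.733


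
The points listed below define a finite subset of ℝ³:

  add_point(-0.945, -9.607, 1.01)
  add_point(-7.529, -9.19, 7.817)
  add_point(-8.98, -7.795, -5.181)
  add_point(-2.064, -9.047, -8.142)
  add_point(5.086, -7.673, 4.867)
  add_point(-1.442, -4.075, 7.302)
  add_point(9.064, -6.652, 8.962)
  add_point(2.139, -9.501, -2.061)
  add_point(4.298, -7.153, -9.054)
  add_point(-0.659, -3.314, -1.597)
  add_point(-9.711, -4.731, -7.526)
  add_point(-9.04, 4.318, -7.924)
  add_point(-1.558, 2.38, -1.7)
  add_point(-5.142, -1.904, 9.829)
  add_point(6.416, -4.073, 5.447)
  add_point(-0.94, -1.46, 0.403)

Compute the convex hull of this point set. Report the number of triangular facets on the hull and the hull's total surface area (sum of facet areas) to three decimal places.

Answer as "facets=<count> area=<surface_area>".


facets=20 area=910.361

12 of the 16 inputs are extreme points: [0, 1, 2, 3, 6, 7, 8, 10, 11, 12, 13, 14].

Facet areas (half cross-product norm):
  f1: (p8, p11, p10) → 64.6609
  f2: (p7, p8, p6) → 43.0603
  f3: (p12, p8, p11) → 65.9145
  f4: (p12, p13, p6) → 93.9381
  f5: (p12, p13, p11) → 57.7198
  f6: (p3, p8, p10) → 21.1807
  f7: (p3, p7, p8) → 22.6328
  f8: (p1, p13, p6) → 59.4514
  f9: (p1, p11, p10) → 69.6925
  f10: (p1, p13, p11) → 76.1407
  f11: (p14, p8, p6) → 29.4499
  f12: (p14, p12, p6) → 5.3157
  f13: (p14, p12, p8) → 78.9316
  f14: (p0, p7, p6) → 28.3595
  f15: (p0, p1, p6) → 61.9631
  f16: (p0, p3, p7) → 15.8619
  f17: (p0, p1, p3) → 34.1885
  f18: (p2, p3, p10) → 14.9433
  f19: (p2, p1, p10) → 18.6090
  f20: (p2, p1, p3) → 48.3465
Σ area = 910.361

Euler: V−E+F = 12−30+20 = 2.


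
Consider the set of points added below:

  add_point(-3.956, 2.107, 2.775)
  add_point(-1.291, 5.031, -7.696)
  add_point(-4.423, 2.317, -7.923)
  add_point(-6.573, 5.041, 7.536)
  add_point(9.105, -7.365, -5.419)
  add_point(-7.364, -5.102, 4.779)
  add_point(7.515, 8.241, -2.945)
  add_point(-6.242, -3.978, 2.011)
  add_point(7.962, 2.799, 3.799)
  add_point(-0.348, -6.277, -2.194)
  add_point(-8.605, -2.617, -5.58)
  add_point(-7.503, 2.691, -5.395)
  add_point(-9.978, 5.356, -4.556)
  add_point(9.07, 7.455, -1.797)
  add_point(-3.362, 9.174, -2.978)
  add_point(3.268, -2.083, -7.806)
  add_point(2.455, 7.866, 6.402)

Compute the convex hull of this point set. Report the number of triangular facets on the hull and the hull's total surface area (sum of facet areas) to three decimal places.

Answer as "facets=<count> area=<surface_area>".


facets=24 area=961.376

Hull vertices (14/17): indices [1, 2, 3, 4, 5, 6, 8, 9, 10, 12, 13, 14, 15, 16].

Triangle areas on the boundary:
  f1: (p3, p14, p12) → 44.6497
  f2: (p1, p14, p12) → 25.3378
  f3: (p5, p3, p12) → 64.1613
  f4: (p8, p13, p4) → 50.6186
  f5: (p8, p5, p4) → 115.8214
  f6: (p8, p5, p3) → 79.2450
  f7: (p16, p3, p14) → 49.3843
  f8: (p16, p8, p3) → 32.5088
  f9: (p16, p8, p13) → 29.1346
  f10: (p2, p1, p12) → 14.2798
  f11: (p6, p1, p14) → 33.6208
  f12: (p6, p16, p14) → 51.2921
  f13: (p6, p16, p13) → 10.9828
  f14: (p6, p13, p4) → 15.4630
  f15: (p15, p2, p1) → 17.3533
  f16: (p15, p6, p4) → 49.2515
  f17: (p15, p6, p1) → 43.5973
  f18: (p10, p15, p4) → 39.2174
  f19: (p10, p15, p2) → 30.0517
  f20: (p10, p5, p12) → 43.3889
  f21: (p10, p2, p12) → 23.3121
  f22: (p9, p5, p4) → 21.7970
  f23: (p9, p10, p4) → 32.9174
  f24: (p9, p10, p5) → 43.9898
Σ area = 961.376

Euler: V−E+F = 14−36+24 = 2.


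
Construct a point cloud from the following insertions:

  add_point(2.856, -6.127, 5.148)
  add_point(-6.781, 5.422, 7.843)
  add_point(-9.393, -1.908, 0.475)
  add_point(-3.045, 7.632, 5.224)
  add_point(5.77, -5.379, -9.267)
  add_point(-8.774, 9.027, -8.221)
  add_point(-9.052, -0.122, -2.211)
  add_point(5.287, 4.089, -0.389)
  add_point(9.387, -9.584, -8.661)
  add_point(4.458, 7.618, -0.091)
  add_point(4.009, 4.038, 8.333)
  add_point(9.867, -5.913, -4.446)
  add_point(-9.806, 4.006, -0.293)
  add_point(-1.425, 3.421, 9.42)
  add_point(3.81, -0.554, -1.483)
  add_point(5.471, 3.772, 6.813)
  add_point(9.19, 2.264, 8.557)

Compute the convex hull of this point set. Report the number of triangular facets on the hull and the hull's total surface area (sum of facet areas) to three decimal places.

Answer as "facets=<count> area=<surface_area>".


Hull vertices (14/17): indices [0, 1, 2, 3, 4, 5, 6, 8, 9, 10, 11, 12, 13, 16].

Area of each hull facet:
  f1: (p8, p9, p11) → 27.3799
  f2: (p1, p5, p12) → 31.4198
  f3: (p16, p9, p11) → 79.7870
  f4: (p16, p8, p11) → 8.6581
  f5: (p2, p1, p12) → 26.2840
  f6: (p3, p9, p5) → 65.9784
  f7: (p3, p1, p5) → 36.2427
  f8: (p0, p16, p13) → 52.5323
  f9: (p0, p16, p8) → 84.7900
  f10: (p0, p2, p8) → 106.7974
  f11: (p0, p1, p13) → 28.4944
  f12: (p0, p2, p1) → 71.6272
  f13: (p6, p2, p8) → 35.0411
  f14: (p6, p5, p12) → 21.6497
  f15: (p6, p2, p12) → 7.4179
  f16: (p10, p16, p13) → 7.3296
  f17: (p10, p1, p13) → 10.1190
  f18: (p10, p3, p1) → 20.9392
  f19: (p10, p16, p9) → 24.9393
  f20: (p10, p3, p9) → 34.5952
  f21: (p4, p6, p5) → 94.3691
  f22: (p4, p6, p8) → 32.1946
  f23: (p4, p9, p5) → 122.9371
  f24: (p4, p8, p9) → 35.4799
Σ area = 1067.003

Euler: V−E+F = 14−36+24 = 2.

facets=24 area=1067.003


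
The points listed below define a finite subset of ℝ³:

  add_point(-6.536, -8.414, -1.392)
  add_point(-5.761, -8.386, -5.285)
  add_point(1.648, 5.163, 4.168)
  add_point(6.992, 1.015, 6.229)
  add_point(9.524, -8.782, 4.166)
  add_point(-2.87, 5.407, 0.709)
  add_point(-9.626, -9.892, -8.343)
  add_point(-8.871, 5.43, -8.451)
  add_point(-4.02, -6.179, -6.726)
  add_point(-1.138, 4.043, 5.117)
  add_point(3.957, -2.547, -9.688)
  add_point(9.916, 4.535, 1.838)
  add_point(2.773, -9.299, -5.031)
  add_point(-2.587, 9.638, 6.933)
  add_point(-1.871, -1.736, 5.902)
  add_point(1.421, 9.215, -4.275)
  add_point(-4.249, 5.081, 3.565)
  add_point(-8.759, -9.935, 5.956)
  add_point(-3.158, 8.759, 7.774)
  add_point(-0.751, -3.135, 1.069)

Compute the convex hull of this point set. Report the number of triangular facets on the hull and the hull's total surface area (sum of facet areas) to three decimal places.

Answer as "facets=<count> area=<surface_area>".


facets=18 area=1326.999

11 of the 20 inputs are extreme points: [3, 4, 6, 7, 10, 11, 12, 13, 15, 17, 18].

Triangle areas on the boundary:
  f1: (p7, p17, p6) → 109.8795
  f2: (p12, p17, p6) → 87.3189
  f3: (p12, p4, p17) → 90.3046
  f4: (p3, p13, p11) → 40.9287
  f5: (p3, p4, p11) → 31.4828
  f6: (p3, p4, p17) → 93.0534
  f7: (p15, p13, p11) → 66.3145
  f8: (p15, p7, p13) → 69.7888
  f9: (p18, p7, p13) → 11.1666
  f10: (p18, p7, p17) → 160.1655
  f11: (p18, p3, p13) → 8.6398
  f12: (p18, p3, p17) → 117.5776
  f13: (p10, p15, p7) → 74.6421
  f14: (p10, p7, p6) → 101.7703
  f15: (p10, p12, p6) → 53.2101
  f16: (p10, p15, p11) → 72.4357
  f17: (p10, p4, p11) → 93.6689
  f18: (p10, p12, p4) → 44.6516
Σ area = 1326.999

Euler characteristic 11−27+18 = 2 ✓


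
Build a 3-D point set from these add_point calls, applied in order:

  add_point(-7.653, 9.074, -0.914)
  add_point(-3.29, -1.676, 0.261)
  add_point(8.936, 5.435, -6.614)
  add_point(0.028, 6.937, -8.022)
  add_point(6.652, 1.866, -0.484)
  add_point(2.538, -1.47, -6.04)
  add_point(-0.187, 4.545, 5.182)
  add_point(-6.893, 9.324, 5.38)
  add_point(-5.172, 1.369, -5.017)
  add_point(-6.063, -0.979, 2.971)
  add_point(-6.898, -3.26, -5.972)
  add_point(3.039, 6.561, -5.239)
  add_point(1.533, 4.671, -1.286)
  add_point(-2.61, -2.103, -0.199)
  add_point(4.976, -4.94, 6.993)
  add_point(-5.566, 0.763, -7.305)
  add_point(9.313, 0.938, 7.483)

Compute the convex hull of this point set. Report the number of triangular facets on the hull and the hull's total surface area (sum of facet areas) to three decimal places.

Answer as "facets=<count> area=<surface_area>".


Extreme-point indices: [0, 2, 3, 5, 7, 9, 10, 14, 15, 16] — 10 of 17 on the boundary.

Area of each hull facet:
  f1: (p7, p14, p16) → 66.3303
  f2: (p15, p3, p0) → 41.1148
  f3: (p15, p10, p0) → 21.0074
  f4: (p2, p7, p16) → 130.8814
  f5: (p2, p3, p0) → 37.8788
  f6: (p2, p7, p0) → 55.5297
  f7: (p2, p14, p16) → 53.4399
  f8: (p9, p10, p0) → 50.0490
  f9: (p9, p7, p0) → 32.5645
  f10: (p9, p10, p14) → 54.5313
  f11: (p9, p7, p14) → 62.6368
  f12: (p5, p10, p14) → 65.3356
  f13: (p5, p2, p14) → 64.1412
  f14: (p5, p15, p10) → 18.8819
  f15: (p5, p15, p3) → 32.0705
  f16: (p5, p2, p3) → 36.5237
Σ area = 822.917

Euler: V−E+F = 10−24+16 = 2.

facets=16 area=822.917


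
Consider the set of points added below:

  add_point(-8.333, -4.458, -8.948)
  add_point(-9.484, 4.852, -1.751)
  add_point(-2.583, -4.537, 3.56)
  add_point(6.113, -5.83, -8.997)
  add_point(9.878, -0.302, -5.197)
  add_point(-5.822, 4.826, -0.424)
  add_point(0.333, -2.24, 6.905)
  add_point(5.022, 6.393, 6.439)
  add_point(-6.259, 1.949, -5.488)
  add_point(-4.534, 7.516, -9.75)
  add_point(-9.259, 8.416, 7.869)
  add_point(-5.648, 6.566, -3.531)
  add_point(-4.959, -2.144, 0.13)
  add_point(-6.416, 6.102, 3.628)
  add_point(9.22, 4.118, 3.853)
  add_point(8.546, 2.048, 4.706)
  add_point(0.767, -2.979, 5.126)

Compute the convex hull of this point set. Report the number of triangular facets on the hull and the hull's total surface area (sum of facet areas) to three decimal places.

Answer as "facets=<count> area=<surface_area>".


Extreme-point indices: [0, 1, 2, 3, 4, 6, 7, 9, 10, 14, 15, 16] — 12 of 17 on the boundary.

Facet areas (half cross-product norm):
  f1: (p9, p3, p4) → 63.8960
  f2: (p0, p9, p1) → 54.5042
  f3: (p0, p9, p3) → 89.2804
  f4: (p15, p3, p4) → 32.2293
  f5: (p2, p0, p3) → 90.9549
  f6: (p16, p15, p3) → 69.2813
  f7: (p16, p15, p6) → 9.1518
  f8: (p16, p2, p3) → 30.5287
  f9: (p16, p2, p6) → 3.7623
  f10: (p14, p9, p4) → 85.8627
  f11: (p14, p15, p4) → 11.7892
  f12: (p10, p9, p1) → 37.6277
  f13: (p10, p2, p6) → 35.9010
  f14: (p10, p0, p1) → 32.7271
  f15: (p10, p2, p0) → 104.3470
  f16: (p7, p14, p9) → 51.1297
  f17: (p7, p10, p9) → 123.6403
  f18: (p7, p14, p15) → 6.3460
  f19: (p7, p15, p6) → 26.9761
  f20: (p7, p10, p6) → 66.7185
Σ area = 1026.654

Check V−E+F: 12 − 30 + 20 = 2.

facets=20 area=1026.654


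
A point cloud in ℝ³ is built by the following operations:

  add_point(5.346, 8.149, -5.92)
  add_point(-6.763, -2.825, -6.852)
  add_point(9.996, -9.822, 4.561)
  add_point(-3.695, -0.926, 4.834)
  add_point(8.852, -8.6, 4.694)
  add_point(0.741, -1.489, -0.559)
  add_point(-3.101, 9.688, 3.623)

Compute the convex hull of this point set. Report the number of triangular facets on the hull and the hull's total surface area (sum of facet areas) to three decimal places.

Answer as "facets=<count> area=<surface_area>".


Extreme-point indices: [0, 1, 2, 3, 4, 6] — 6 of 7 on the boundary.

Triangle areas on the boundary:
  f1: (p3, p2, p1) → 99.2552
  f2: (p3, p6, p1) → 65.3113
  f3: (p0, p2, p1) → 161.6757
  f4: (p0, p6, p1) → 97.8502
  f5: (p0, p6, p2) → 135.8222
  f6: (p4, p6, p2) → 3.9306
  f7: (p4, p3, p2) → 3.3891
  f8: (p4, p3, p6) → 69.4887
Σ area = 636.723

Euler: V−E+F = 6−12+8 = 2.

facets=8 area=636.723


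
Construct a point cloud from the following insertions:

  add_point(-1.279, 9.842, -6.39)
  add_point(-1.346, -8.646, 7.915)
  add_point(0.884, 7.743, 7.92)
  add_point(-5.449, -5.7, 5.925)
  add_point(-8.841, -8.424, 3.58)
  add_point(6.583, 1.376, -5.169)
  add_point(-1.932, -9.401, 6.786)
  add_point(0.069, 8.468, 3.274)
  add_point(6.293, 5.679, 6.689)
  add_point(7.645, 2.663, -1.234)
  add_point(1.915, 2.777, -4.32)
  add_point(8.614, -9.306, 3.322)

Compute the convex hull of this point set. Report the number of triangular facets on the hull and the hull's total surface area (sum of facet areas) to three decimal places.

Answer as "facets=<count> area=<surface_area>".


facets=18 area=824.127

Points on the hull: [0, 1, 2, 3, 4, 5, 6, 7, 8, 9, 11] (11 of 12).

Per-facet area ½‖(b−a)×(c−a)‖:
  f1: (p5, p11, p4) → 118.6669
  f2: (p5, p0, p4) → 116.8788
  f3: (p5, p9, p11) → 27.3898
  f4: (p5, p9, p0) → 24.8026
  f5: (p7, p0, p4) → 93.8389
  f6: (p7, p2, p4) → 45.4638
  f7: (p7, p2, p0) → 0.8676
  f8: (p8, p2, p0) → 43.2713
  f9: (p8, p9, p0) → 53.7953
  f10: (p8, p9, p11) → 55.1249
  f11: (p8, p1, p11) → 81.8232
  f12: (p8, p1, p2) → 47.7232
  f13: (p6, p11, p4) → 29.4274
  f14: (p6, p1, p4) → 4.4997
  f15: (p6, p1, p11) → 8.1263
  f16: (p3, p2, p4) → 19.6824
  f17: (p3, p1, p4) → 12.3328
  f18: (p3, p1, p2) → 40.4123
Σ area = 824.127

Euler characteristic 11−27+18 = 2 ✓


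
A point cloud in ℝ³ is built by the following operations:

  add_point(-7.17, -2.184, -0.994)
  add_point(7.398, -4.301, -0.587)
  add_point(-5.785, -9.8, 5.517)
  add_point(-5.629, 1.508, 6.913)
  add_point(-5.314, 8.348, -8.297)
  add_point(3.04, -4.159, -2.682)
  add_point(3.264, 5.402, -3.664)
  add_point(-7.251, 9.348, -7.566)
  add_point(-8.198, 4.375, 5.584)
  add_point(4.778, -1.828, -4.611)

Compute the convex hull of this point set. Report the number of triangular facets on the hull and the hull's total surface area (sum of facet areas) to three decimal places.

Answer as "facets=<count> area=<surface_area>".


10 of the 10 inputs are extreme points: [0, 1, 2, 3, 4, 5, 6, 7, 8, 9].

Per-facet area ½‖(b−a)×(c−a)‖:
  f1: (p6, p7, p8) → 78.0211
  f2: (p3, p2, p8) → 17.6330
  f3: (p3, p2, p1) → 84.0022
  f4: (p3, p6, p8) → 29.2106
  f5: (p3, p6, p1) → 77.0609
  f6: (p0, p2, p8) → 47.0740
  f7: (p0, p7, p8) → 59.8615
  f8: (p4, p6, p7) → 8.4661
  f9: (p4, p0, p7) → 14.8658
  f10: (p9, p6, p1) → 17.9770
  f11: (p9, p4, p6) → 34.8528
  f12: (p5, p4, p0) → 68.0149
  f13: (p5, p9, p4) → 24.9478
  f14: (p5, p0, p2) → 52.5009
  f15: (p5, p2, p1) → 30.4992
  f16: (p5, p9, p1) → 8.2865
Σ area = 653.274

Check V−E+F: 10 − 24 + 16 = 2.

facets=16 area=653.274


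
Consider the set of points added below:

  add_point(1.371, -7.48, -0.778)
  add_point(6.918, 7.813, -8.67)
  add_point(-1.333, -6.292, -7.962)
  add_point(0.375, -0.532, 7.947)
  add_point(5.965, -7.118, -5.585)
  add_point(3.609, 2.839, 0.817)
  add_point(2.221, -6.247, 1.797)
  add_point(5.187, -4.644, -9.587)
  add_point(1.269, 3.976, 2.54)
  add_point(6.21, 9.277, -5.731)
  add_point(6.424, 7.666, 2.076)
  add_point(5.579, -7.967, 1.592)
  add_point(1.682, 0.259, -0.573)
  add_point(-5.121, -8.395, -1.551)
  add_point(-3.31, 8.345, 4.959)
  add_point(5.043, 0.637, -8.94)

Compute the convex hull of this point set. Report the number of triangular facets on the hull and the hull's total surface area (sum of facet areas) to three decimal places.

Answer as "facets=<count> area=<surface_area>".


facets=16 area=795.923

Extreme-point indices: [1, 2, 3, 4, 7, 9, 10, 11, 13, 14] — 10 of 16 on the boundary.

Facet areas (half cross-product norm):
  f1: (p14, p3, p13) → 67.1098
  f2: (p2, p7, p1) → 40.9020
  f3: (p2, p14, p13) → 69.8419
  f4: (p2, p14, p1) → 132.5405
  f5: (p11, p3, p13) → 59.6455
  f6: (p10, p14, p3) → 48.4254
  f7: (p10, p11, p3) → 65.0199
  f8: (p4, p2, p13) → 29.3861
  f9: (p4, p11, p13) → 39.3624
  f10: (p4, p2, p7) → 16.2654
  f11: (p4, p7, p1) → 27.1595
  f12: (p4, p10, p1) → 80.1978
  f13: (p4, p10, p11) → 56.4538
  f14: (p9, p14, p1) → 15.5551
  f15: (p9, p10, p1) → 8.6583
  f16: (p9, p10, p14) → 39.3999
Σ area = 795.923

Euler characteristic 10−24+16 = 2 ✓


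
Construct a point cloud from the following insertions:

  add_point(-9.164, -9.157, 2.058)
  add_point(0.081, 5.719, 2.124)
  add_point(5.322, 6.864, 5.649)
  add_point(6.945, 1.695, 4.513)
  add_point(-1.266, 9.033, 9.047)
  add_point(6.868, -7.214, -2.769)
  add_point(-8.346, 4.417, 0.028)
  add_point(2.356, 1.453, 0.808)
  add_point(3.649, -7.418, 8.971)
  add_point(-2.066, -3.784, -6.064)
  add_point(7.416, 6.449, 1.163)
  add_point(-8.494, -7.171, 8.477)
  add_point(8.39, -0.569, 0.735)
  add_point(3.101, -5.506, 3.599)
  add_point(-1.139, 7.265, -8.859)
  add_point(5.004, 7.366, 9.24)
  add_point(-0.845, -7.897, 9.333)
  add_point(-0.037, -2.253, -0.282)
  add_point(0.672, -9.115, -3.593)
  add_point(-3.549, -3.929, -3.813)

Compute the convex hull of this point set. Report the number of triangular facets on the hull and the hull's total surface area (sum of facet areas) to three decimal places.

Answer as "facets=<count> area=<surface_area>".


Extreme-point indices: [0, 3, 4, 5, 6, 8, 9, 10, 11, 12, 14, 15, 16, 18] — 14 of 20 on the boundary.

Triangle areas on the boundary:
  f1: (p6, p14, p0) → 74.7743
  f2: (p6, p14, p4) → 72.4314
  f3: (p10, p14, p4) → 79.2596
  f4: (p11, p6, p0) → 45.8536
  f5: (p11, p6, p4) → 87.9703
  f6: (p9, p14, p0) → 52.7474
  f7: (p9, p18, p0) → 36.2115
  f8: (p5, p10, p12) → 13.9973
  f9: (p5, p10, p14) → 92.4641
  f10: (p5, p8, p12) → 43.2779
  f11: (p5, p18, p8) → 39.4125
  f12: (p5, p9, p14) → 54.5127
  f13: (p5, p9, p18) → 20.7064
  f14: (p15, p10, p4) → 26.4629
  f15: (p15, p10, p12) → 29.4643
  f16: (p16, p11, p4) → 64.9960
  f17: (p16, p15, p4) → 52.7501
  f18: (p16, p15, p8) → 33.0200
  f19: (p16, p11, p0) → 25.6951
  f20: (p16, p18, p0) → 59.7044
  f21: (p16, p18, p8) → 29.1261
  f22: (p3, p8, p12) → 24.7181
  f23: (p3, p15, p12) → 5.6938
  f24: (p3, p15, p8) → 38.8728
Σ area = 1104.123

Euler characteristic 14−36+24 = 2 ✓

facets=24 area=1104.123


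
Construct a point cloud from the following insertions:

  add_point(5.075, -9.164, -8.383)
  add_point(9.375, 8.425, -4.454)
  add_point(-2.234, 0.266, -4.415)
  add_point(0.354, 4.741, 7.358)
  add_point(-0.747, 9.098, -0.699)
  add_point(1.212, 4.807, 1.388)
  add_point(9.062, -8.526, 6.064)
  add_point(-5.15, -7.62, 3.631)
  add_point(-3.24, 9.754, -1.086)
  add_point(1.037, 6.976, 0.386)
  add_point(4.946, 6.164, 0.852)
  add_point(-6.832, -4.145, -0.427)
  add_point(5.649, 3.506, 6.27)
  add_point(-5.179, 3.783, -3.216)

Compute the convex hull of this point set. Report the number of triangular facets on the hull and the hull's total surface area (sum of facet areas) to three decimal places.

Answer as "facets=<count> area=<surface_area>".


facets=16 area=927.193

Points on the hull: [0, 1, 3, 4, 6, 7, 8, 11, 12, 13] (10 of 14).

Triangle areas on the boundary:
  f1: (p6, p0, p1) → 132.2897
  f2: (p13, p0, p11) → 64.9786
  f3: (p13, p0, p1) → 123.7115
  f4: (p7, p3, p11) → 38.1926
  f5: (p7, p6, p3) → 93.9731
  f6: (p7, p0, p11) → 42.4177
  f7: (p7, p6, p0) → 98.2884
  f8: (p12, p3, p1) → 31.8807
  f9: (p12, p6, p1) → 74.1495
  f10: (p12, p6, p3) → 30.4599
  f11: (p8, p3, p11) → 68.3691
  f12: (p8, p13, p11) → 17.5707
  f13: (p8, p13, p1) → 43.2515
  f14: (p4, p3, p1) → 49.2365
  f15: (p4, p8, p1) → 7.2173
  f16: (p4, p8, p3) → 11.2059
Σ area = 927.193

Euler characteristic 10−24+16 = 2 ✓


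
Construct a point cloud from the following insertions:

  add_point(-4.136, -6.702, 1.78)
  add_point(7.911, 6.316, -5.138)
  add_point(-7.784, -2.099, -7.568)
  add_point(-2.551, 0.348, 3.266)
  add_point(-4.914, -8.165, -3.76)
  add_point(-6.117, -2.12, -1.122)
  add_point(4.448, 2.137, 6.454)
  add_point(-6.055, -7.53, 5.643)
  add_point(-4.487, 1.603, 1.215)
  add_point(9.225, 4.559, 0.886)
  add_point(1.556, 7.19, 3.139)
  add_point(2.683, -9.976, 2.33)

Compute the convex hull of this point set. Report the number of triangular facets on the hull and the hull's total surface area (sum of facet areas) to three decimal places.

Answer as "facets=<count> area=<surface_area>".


facets=14 area=697.762

Points on the hull: [1, 2, 4, 6, 7, 8, 9, 10, 11] (9 of 12).

Facet areas (half cross-product norm):
  f1: (p1, p11, p9) → 49.6761
  f2: (p1, p10, p2) → 86.8932
  f3: (p1, p10, p9) → 26.9687
  f4: (p8, p10, p2) → 31.4609
  f5: (p8, p7, p2) → 51.7898
  f6: (p8, p7, p10) → 34.7583
  f7: (p6, p10, p9) → 24.4652
  f8: (p6, p7, p10) → 47.2400
  f9: (p6, p11, p9) → 49.3448
  f10: (p6, p7, p11) → 60.8114
  f11: (p4, p1, p2) → 69.3216
  f12: (p4, p1, p11) → 90.7483
  f13: (p4, p7, p2) → 33.7000
  f14: (p4, p7, p11) → 40.5838
Σ area = 697.762

Euler characteristic 9−21+14 = 2 ✓
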